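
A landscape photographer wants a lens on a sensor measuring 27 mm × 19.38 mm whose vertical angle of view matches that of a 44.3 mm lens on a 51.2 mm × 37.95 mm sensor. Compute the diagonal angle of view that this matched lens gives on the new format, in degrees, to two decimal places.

72.60°

Equal vertical AOV ⇒ f₂ = f₁ · 19.38/37.95 = 44.3 × 0.51067 ≈ 22.6228 mm.
Sensor diagonal = √(27² + 19.38²) = √1104.5844 ≈ 33.2353 mm.
Diagonal AOV on the new format = 2·arctan(33.2353 / (2 × 22.6228)) = 2·arctan(0.73455) ≈ 72.5986°.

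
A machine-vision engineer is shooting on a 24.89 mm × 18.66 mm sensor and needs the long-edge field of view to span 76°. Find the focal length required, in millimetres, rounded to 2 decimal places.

From α = 2·arctan(w/2f) we get f = w / (2·tan(α/2)).
With w = 24.89 mm and α/2 = 38°, tan(α/2) ≈ 0.78129, so f ≈ 24.89 / 1.56257 ≈ 15.9289 mm.

15.93 mm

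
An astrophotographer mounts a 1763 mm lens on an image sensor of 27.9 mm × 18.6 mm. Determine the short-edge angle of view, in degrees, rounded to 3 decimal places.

Angle of view α = 2·arctan(h/2f) with h = 18.6 mm and f = 1763 mm.
h/2f = 0.00528; arctan(0.00528) ≈ 0.3022°, so α ≈ 0.6045°.

0.604°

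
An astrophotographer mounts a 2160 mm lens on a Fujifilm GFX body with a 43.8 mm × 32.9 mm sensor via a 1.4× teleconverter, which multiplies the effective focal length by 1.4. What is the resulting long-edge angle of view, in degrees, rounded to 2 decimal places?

Effective focal length f = 2160 × 1.4 = 3024 mm.
α = 2·arctan(43.8 / (2 × 3024)) = 2·arctan(0.00724) ≈ 0.8299°.

0.83°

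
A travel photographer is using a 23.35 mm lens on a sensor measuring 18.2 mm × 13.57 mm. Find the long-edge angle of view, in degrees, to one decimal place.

42.6°

Angle of view α = 2·arctan(w/2f) with w = 18.2 mm and f = 23.35 mm.
w/2f = 0.38972; arctan(0.38972) ≈ 21.2919°, so α ≈ 42.5839°.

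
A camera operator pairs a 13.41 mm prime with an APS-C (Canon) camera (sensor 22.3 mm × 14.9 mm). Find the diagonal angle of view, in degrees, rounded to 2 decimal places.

Sensor diagonal = √(22.3² + 14.9²) = √719.3000 ≈ 26.8198 mm.
Angle of view α = 2·arctan(d/2f) with d = 26.8198 mm and f = 13.41 mm.
d/2f = 0.99999; arctan(0.99999) ≈ 44.9998°, so α ≈ 89.9995°.

90.00°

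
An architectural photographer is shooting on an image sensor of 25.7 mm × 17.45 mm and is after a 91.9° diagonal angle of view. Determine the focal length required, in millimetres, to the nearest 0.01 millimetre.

15.03 mm

Sensor diagonal = √(25.7² + 17.45²) = √964.9925 ≈ 31.0643 mm.
From α = 2·arctan(d/2f) we get f = d / (2·tan(α/2)).
With d = 31.0643 mm and α/2 = 45.95°, tan(α/2) ≈ 1.03372, so f ≈ 31.0643 / 2.06745 ≈ 15.0255 mm.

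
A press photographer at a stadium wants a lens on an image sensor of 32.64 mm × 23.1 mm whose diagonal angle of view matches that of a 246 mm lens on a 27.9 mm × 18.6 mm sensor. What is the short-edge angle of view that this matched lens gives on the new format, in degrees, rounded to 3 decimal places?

Sensor diagonal = √(27.9² + 18.6²) = √1124.3700 ≈ 33.5316 mm.
Sensor diagonal = √(32.64² + 23.1²) = √1598.9796 ≈ 39.9872 mm.
Equal diagonal AOV ⇒ f₂ = f₁ · 39.9872/33.5316 = 246 × 1.19252 ≈ 293.3607 mm.
Short-edge AOV on the new format = 2·arctan(23.1 / (2 × 293.3607)) = 2·arctan(0.03937) ≈ 4.5093°.

4.509°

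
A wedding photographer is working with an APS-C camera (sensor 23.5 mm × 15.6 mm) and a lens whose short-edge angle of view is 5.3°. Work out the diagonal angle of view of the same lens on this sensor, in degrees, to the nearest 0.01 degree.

From the short-edge AOV: f = 15.6 / (2·tan(2.65°)) = 15.6 / 0.09257 ≈ 168.5239 mm.
Sensor diagonal = √(23.5² + 15.6²) = √795.6100 ≈ 28.2066 mm.
Diagonal AOV = 2·arctan(28.2066 / (2 × 168.5239)) = 2·arctan(0.08369) ≈ 9.5675°.

9.57°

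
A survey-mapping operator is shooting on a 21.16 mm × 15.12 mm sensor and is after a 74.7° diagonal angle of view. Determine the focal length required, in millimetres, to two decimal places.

Sensor diagonal = √(21.16² + 15.12²) = √676.3600 ≈ 26.0069 mm.
From α = 2·arctan(d/2f) we get f = d / (2·tan(α/2)).
With d = 26.0069 mm and α/2 = 37.35°, tan(α/2) ≈ 0.76318, so f ≈ 26.0069 / 1.52635 ≈ 17.0386 mm.

17.04 mm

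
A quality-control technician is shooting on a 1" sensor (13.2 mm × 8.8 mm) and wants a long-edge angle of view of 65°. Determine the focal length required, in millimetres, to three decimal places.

10.360 mm

From α = 2·arctan(w/2f) we get f = w / (2·tan(α/2)).
With w = 13.2 mm and α/2 = 32.5°, tan(α/2) ≈ 0.63707, so f ≈ 13.2 / 1.27414 ≈ 10.3599 mm.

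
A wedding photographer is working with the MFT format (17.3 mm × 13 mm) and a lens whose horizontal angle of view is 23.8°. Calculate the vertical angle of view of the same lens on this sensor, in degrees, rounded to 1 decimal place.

From the horizontal AOV: f = 17.3 / (2·tan(11.9°)) = 17.3 / 0.42147 ≈ 41.0472 mm.
Vertical AOV = 2·arctan(13 / (2 × 41.0472)) = 2·arctan(0.15835) ≈ 17.9966°.

18.0°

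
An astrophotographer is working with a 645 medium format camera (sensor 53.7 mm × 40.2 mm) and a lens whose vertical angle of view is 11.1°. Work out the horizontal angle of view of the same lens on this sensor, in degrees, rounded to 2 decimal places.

From the vertical AOV: f = 40.2 / (2·tan(5.55°)) = 40.2 / 0.19434 ≈ 206.8542 mm.
Horizontal AOV = 2·arctan(53.7 / (2 × 206.8542)) = 2·arctan(0.12980) ≈ 14.7915°.

14.79°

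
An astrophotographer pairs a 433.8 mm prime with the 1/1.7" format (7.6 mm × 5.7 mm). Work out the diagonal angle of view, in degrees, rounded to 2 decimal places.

Sensor diagonal = √(7.6² + 5.7²) = √90.2500 ≈ 9.5000 mm.
Angle of view α = 2·arctan(d/2f) with d = 9.5000 mm and f = 433.8 mm.
d/2f = 0.01095; arctan(0.01095) ≈ 0.6273°, so α ≈ 1.2547°.

1.25°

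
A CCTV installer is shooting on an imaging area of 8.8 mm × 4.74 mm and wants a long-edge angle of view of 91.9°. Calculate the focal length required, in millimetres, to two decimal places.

From α = 2·arctan(w/2f) we get f = w / (2·tan(α/2)).
With w = 8.8 mm and α/2 = 45.95°, tan(α/2) ≈ 1.03372, so f ≈ 8.8 / 2.06745 ≈ 4.2565 mm.

4.26 mm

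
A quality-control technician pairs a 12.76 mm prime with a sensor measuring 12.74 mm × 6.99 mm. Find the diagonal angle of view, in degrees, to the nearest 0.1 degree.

Sensor diagonal = √(12.74² + 6.99²) = √211.1677 ≈ 14.5316 mm.
Angle of view α = 2·arctan(d/2f) with d = 14.5316 mm and f = 12.76 mm.
d/2f = 0.56942; arctan(0.56942) ≈ 29.6581°, so α ≈ 59.3161°.

59.3°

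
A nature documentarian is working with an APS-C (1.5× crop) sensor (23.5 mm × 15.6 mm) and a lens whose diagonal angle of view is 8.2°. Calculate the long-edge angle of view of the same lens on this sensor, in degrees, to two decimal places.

Sensor diagonal = √(23.5² + 15.6²) = √795.6100 ≈ 28.2066 mm.
From the diagonal AOV: f = 28.2066 / (2·tan(4.1°)) = 28.2066 / 0.14336 ≈ 196.7509 mm.
Long-edge AOV = 2·arctan(23.5 / (2 × 196.7509)) = 2·arctan(0.05972) ≈ 6.8353°.

6.84°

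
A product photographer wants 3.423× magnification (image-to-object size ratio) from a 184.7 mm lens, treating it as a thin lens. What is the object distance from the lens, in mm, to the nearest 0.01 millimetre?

238.66 mm

With m = dᵢ/dₒ and 1/f = 1/dₒ + 1/dᵢ, substituting dᵢ = m·dₒ gives 1/f = (1 + 1/m)/dₒ, hence dₒ = f·(1 + 1/m).
dₒ = 184.7 × (1 + 1/3.423) = 184.7 × 1.29214 ≈ 238.659 mm.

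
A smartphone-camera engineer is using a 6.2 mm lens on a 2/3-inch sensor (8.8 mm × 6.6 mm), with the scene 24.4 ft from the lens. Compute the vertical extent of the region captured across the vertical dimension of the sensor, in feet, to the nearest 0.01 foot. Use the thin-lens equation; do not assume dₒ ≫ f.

dₒ: 24.4 ft × 304.8 mm/ft = 7437.12 mm.
Similar triangles through the lens centre give W/dₒ = h/dᵢ; with 1/f = 1/dₒ + 1/dᵢ this gives W = h·(dₒ − f)/f.
W = 6.6 mm × (7437.12 − 6.2) / 6.2 = 6.6 × 1198.5354 ≈ 7910.334 mm = 7910.334/304.8 ft = 25.9525 ft.

25.95 ft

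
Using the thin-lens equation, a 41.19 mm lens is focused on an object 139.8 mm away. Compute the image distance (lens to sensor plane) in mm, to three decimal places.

1/dᵢ = 1/f − 1/dₒ = 1/41.19 − 1/139.8 = 0.0171247 mm⁻¹.
dᵢ = 1/0.0171247 ≈ 58.3953 mm.

58.395 mm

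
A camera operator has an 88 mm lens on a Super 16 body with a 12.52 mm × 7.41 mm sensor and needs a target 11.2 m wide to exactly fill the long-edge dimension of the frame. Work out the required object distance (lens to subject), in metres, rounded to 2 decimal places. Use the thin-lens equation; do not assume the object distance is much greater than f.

78.81 m

W: 11.2 m = 11200 mm.
Magnification m = w/W = dᵢ/dₒ; combined with 1/f = 1/dₒ + 1/dᵢ this gives dₒ = f·(1 + W/w).
dₒ = 88 mm × (1 + 11200/12.52) = 88 × 895.5687 ≈ 78810.045 mm = 78.81 m.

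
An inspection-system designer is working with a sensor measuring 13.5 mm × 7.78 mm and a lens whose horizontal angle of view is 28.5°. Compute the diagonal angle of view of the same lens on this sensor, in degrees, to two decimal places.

32.67°

From the horizontal AOV: f = 13.5 / (2·tan(14.25°)) = 13.5 / 0.50794 ≈ 26.5782 mm.
Sensor diagonal = √(13.5² + 7.78²) = √242.7784 ≈ 15.5813 mm.
Diagonal AOV = 2·arctan(15.5813 / (2 × 26.5782)) = 2·arctan(0.29312) ≈ 32.6741°.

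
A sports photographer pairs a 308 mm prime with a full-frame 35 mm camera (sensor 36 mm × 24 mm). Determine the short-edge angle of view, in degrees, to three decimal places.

4.462°

Angle of view α = 2·arctan(h/2f) with h = 24 mm and f = 308 mm.
h/2f = 0.03896; arctan(0.03896) ≈ 2.2312°, so α ≈ 4.4623°.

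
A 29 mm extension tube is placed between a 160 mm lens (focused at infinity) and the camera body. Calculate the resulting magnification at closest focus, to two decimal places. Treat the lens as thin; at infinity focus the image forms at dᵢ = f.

The tube moves the image plane from f to f + e, so dᵢ = 160 + 29 = 189 mm. Focus is achieved when 1/f = 1/dₒ + 1/dᵢ, giving dₒ = 1/(1/f − 1/(f+e)).
Magnification m = dᵢ/dₒ = (f+e)·(1/f − 1/(f+e)) = e/f = 29/160 ≈ 0.1812.

0.18×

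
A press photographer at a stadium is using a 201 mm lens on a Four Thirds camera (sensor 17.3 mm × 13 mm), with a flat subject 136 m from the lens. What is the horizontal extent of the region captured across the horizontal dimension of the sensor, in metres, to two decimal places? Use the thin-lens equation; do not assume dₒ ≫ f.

11.69 m

dₒ: 136 m = 136000 mm.
Similar triangles through the lens centre give W/dₒ = w/dᵢ; with 1/f = 1/dₒ + 1/dᵢ this gives W = w·(dₒ − f)/f.
W = 17.3 mm × (136000 − 201) / 201 = 17.3 × 675.6169 ≈ 11688.173 mm = 11.6882 m.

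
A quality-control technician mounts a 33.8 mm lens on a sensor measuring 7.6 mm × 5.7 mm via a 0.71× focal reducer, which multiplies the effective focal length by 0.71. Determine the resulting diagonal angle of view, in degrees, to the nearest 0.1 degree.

Effective focal length f = 33.8 × 0.71 = 23.998 mm.
Sensor diagonal = √(7.6² + 5.7²) = √90.2500 ≈ 9.5000 mm.
α = 2·arctan(9.500 / (2 × 23.998)) = 2·arctan(0.19793) ≈ 22.3920°.

22.4°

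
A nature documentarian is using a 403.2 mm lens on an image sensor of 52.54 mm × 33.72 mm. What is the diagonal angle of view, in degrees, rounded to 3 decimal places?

Sensor diagonal = √(52.54² + 33.72²) = √3897.4900 ≈ 62.4299 mm.
Angle of view α = 2·arctan(d/2f) with d = 62.4299 mm and f = 403.2 mm.
d/2f = 0.07742; arctan(0.07742) ≈ 4.4269°, so α ≈ 8.8538°.

8.854°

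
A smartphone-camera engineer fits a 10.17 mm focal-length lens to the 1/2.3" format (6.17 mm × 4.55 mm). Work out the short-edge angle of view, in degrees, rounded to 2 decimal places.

25.22°

Angle of view α = 2·arctan(h/2f) with h = 4.55 mm and f = 10.17 mm.
h/2f = 0.22370; arctan(0.22370) ≈ 12.6093°, so α ≈ 25.2186°.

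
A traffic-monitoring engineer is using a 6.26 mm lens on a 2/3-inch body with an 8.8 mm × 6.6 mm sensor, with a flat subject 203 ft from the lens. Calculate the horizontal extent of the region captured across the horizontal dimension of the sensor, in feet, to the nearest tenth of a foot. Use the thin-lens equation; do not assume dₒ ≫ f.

dₒ: 203 ft × 304.8 mm/ft = 61874.40 mm.
Similar triangles through the lens centre give W/dₒ = w/dᵢ; with 1/f = 1/dₒ + 1/dᵢ this gives W = w·(dₒ − f)/f.
W = 8.8 mm × (61874.4 − 6.26) / 6.26 = 8.8 × 9883.0891 ≈ 86971.184 mm = 86971.184/304.8 ft = 285.339 ft.

285.3 ft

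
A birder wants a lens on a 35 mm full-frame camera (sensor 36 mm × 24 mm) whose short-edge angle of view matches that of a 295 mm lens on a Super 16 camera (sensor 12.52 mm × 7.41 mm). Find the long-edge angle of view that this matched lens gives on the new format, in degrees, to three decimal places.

2.159°

Equal short-edge AOV ⇒ f₂ = f₁ · 24/7.41 = 295 × 3.23887 ≈ 955.4656 mm.
Long-edge AOV on the new format = 2·arctan(36 / (2 × 955.4656)) = 2·arctan(0.01884) ≈ 2.1585°.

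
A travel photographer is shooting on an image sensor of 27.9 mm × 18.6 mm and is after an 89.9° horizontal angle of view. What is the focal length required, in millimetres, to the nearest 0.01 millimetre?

From α = 2·arctan(w/2f) we get f = w / (2·tan(α/2)).
With w = 27.9 mm and α/2 = 44.95°, tan(α/2) ≈ 0.99826, so f ≈ 27.9 / 1.99651 ≈ 13.9744 mm.

13.97 mm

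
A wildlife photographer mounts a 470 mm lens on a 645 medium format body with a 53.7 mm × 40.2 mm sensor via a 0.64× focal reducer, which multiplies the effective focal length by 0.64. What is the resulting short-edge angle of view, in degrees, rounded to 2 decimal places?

7.65°

Effective focal length f = 470 × 0.64 = 300.8 mm.
α = 2·arctan(40.2 / (2 × 300.8)) = 2·arctan(0.06682) ≈ 7.6458°.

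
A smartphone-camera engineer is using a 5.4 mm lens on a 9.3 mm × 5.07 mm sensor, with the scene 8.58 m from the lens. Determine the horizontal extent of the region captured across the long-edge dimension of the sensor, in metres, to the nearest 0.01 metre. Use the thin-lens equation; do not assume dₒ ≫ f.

14.77 m

dₒ: 8.58 m = 8580 mm.
Similar triangles through the lens centre give W/dₒ = w/dᵢ; with 1/f = 1/dₒ + 1/dᵢ this gives W = w·(dₒ − f)/f.
W = 9.3 mm × (8580 − 5.4) / 5.4 = 9.3 × 1587.8889 ≈ 14767.367 mm = 14.7674 m.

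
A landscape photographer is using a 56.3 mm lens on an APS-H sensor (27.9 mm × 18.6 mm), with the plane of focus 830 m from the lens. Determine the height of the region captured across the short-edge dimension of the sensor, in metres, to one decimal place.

dₒ: 830 m = 830000 mm.
Similar triangles through the lens centre give W/dₒ = h/dᵢ; with 1/f = 1/dₒ + 1/dᵢ this gives W = h·(dₒ − f)/f.
W = 18.6 mm × (830000 − 56.3) / 56.3 = 18.6 × 14741.4512 ≈ 274190.991 mm = 274.191 m.

274.2 m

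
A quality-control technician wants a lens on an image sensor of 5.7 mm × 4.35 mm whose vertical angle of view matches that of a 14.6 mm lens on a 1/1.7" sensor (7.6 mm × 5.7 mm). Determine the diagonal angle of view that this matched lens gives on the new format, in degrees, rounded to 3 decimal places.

35.673°

Equal vertical AOV ⇒ f₂ = f₁ · 4.35/5.7 = 14.6 × 0.76316 ≈ 11.1421 mm.
Sensor diagonal = √(5.7² + 4.35²) = √51.4125 ≈ 7.1703 mm.
Diagonal AOV on the new format = 2·arctan(7.1703 / (2 × 11.1421)) = 2·arctan(0.32176) ≈ 35.6726°.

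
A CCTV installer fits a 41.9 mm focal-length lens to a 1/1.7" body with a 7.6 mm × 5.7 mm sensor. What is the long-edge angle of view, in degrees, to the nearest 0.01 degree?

Angle of view α = 2·arctan(w/2f) with w = 7.6 mm and f = 41.9 mm.
w/2f = 0.09069; arctan(0.09069) ≈ 5.1821°, so α ≈ 10.3642°.

10.36°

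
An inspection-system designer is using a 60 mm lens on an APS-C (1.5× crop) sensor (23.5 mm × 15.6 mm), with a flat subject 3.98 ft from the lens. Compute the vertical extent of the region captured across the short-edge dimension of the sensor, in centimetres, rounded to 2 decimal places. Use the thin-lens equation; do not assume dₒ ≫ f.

29.98 cm

dₒ: 3.98 ft × 304.8 mm/ft = 1213.10 mm.
Similar triangles through the lens centre give W/dₒ = h/dᵢ; with 1/f = 1/dₒ + 1/dᵢ this gives W = h·(dₒ − f)/f.
W = 15.6 mm × (1213.1 − 60) / 60 = 15.6 × 19.2184 ≈ 299.807 mm = 29.9807 cm.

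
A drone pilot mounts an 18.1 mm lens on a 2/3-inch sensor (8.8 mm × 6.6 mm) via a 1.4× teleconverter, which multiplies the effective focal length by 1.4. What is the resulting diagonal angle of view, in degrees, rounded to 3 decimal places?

24.492°

Effective focal length f = 18.1 × 1.4 = 25.34 mm.
Sensor diagonal = √(8.8² + 6.6²) = √121.0000 ≈ 11.0000 mm.
α = 2·arctan(11.000 / (2 × 25.34)) = 2·arctan(0.21705) ≈ 24.4920°.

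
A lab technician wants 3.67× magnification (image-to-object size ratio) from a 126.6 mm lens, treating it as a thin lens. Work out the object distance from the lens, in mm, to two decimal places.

With m = dᵢ/dₒ and 1/f = 1/dₒ + 1/dᵢ, substituting dᵢ = m·dₒ gives 1/f = (1 + 1/m)/dₒ, hence dₒ = f·(1 + 1/m).
dₒ = 126.6 × (1 + 1/3.67) = 126.6 × 1.27248 ≈ 161.096 mm.

161.10 mm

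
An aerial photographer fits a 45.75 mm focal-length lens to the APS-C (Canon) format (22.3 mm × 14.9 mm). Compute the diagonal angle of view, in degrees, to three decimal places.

Sensor diagonal = √(22.3² + 14.9²) = √719.3000 ≈ 26.8198 mm.
Angle of view α = 2·arctan(d/2f) with d = 26.8198 mm and f = 45.75 mm.
d/2f = 0.29311; arctan(0.29311) ≈ 16.3365°, so α ≈ 32.6730°.

32.673°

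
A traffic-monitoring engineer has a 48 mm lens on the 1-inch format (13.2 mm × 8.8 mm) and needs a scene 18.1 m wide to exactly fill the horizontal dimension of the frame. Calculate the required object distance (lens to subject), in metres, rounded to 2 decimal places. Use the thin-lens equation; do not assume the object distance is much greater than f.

W: 18.1 m = 18100 mm.
Magnification m = w/W = dᵢ/dₒ; combined with 1/f = 1/dₒ + 1/dᵢ this gives dₒ = f·(1 + W/w).
dₒ = 48 mm × (1 + 18100/13.2) = 48 × 1372.2121 ≈ 65866.182 mm = 65.8662 m.

65.87 m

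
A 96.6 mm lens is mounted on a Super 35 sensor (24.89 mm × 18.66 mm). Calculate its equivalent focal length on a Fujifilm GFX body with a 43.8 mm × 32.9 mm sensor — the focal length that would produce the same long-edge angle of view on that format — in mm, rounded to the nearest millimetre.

Equal angle of view means equal width/f ratio, so f₂ = f₁ · (width₂/width₁) = 96.6 × 43.8/24.89.
f₂ = 96.6 × 1.75974 ≈ 169.991 mm.

170 mm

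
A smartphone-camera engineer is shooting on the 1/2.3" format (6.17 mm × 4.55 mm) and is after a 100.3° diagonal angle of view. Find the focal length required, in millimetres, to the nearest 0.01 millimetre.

3.20 mm

Sensor diagonal = √(6.17² + 4.55²) = √58.7714 ≈ 7.6663 mm.
From α = 2·arctan(d/2f) we get f = d / (2·tan(α/2)).
With d = 7.6663 mm and α/2 = 50.15°, tan(α/2) ≈ 1.19811, so f ≈ 7.6663 / 2.39622 ≈ 3.1993 mm.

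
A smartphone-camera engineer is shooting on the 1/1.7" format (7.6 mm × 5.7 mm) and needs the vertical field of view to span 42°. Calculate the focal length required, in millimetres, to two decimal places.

From α = 2·arctan(h/2f) we get f = h / (2·tan(α/2)).
With h = 5.7 mm and α/2 = 21°, tan(α/2) ≈ 0.38386, so f ≈ 5.7 / 0.76773 ≈ 7.4245 mm.

7.42 mm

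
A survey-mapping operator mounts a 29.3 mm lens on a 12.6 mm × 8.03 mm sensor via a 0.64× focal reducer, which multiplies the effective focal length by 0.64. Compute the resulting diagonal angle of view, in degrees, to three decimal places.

43.444°

Effective focal length f = 29.3 × 0.64 = 18.752 mm.
Sensor diagonal = √(12.6² + 8.03²) = √223.2409 ≈ 14.9412 mm.
α = 2·arctan(14.941 / (2 × 18.752)) = 2·arctan(0.39839) ≈ 43.4438°.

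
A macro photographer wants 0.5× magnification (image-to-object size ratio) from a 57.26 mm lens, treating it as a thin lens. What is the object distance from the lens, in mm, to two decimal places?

171.78 mm

With m = dᵢ/dₒ and 1/f = 1/dₒ + 1/dᵢ, substituting dᵢ = m·dₒ gives 1/f = (1 + 1/m)/dₒ, hence dₒ = f·(1 + 1/m).
dₒ = 57.26 × (1 + 1/0.5) = 57.26 × 3.00000 ≈ 171.780 mm.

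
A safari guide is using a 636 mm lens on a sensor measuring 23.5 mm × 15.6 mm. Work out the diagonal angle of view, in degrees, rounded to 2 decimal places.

2.54°

Sensor diagonal = √(23.5² + 15.6²) = √795.6100 ≈ 28.2066 mm.
Angle of view α = 2·arctan(d/2f) with d = 28.2066 mm and f = 636 mm.
d/2f = 0.02217; arctan(0.02217) ≈ 1.2703°, so α ≈ 2.5406°.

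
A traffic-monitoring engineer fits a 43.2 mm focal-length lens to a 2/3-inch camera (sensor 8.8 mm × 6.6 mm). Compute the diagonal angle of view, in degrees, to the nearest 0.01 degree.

Sensor diagonal = √(8.8² + 6.6²) = √121.0000 ≈ 11.0000 mm.
Angle of view α = 2·arctan(d/2f) with d = 11.0000 mm and f = 43.2 mm.
d/2f = 0.12731; arctan(0.12731) ≈ 7.2556°, so α ≈ 14.5111°.

14.51°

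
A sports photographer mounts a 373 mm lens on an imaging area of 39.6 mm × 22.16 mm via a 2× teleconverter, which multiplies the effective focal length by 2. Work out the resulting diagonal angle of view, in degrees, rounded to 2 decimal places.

Effective focal length f = 373 × 2 = 746 mm.
Sensor diagonal = √(39.6² + 22.16²) = √2059.2256 ≈ 45.3787 mm.
α = 2·arctan(45.379 / (2 × 746)) = 2·arctan(0.03041) ≈ 3.4842°.

3.48°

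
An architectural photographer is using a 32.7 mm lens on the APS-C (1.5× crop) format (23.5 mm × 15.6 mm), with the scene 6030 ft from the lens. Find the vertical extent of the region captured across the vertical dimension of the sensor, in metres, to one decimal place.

876.8 m

dₒ: 6030 ft × 304.8 mm/ft = 1837943.94 mm.
Similar triangles through the lens centre give W/dₒ = h/dᵢ; with 1/f = 1/dₒ + 1/dᵢ this gives W = h·(dₒ − f)/f.
W = 15.6 mm × (1.83794e+06 − 32.7) / 32.7 = 15.6 × 56205.2367 ≈ 876801.693 mm = 876.802 m.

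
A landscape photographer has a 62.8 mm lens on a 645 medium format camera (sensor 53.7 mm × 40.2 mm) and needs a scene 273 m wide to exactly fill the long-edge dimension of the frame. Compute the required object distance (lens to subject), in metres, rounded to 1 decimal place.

W: 273 m = 273000 mm.
Magnification m = w/W = dᵢ/dₒ; combined with 1/f = 1/dₒ + 1/dᵢ this gives dₒ = f·(1 + W/w).
dₒ = 62.8 mm × (1 + 273000/53.7) = 62.8 × 5084.7989 ≈ 319325.370 mm = 319.325 m.

319.3 m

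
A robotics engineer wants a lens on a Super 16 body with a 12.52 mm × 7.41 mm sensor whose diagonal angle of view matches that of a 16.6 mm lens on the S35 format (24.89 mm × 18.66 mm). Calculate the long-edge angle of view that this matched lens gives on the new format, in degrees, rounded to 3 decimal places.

77.762°

Sensor diagonal = √(24.89² + 18.66²) = √967.7077 ≈ 31.1080 mm.
Sensor diagonal = √(12.52² + 7.41²) = √211.6585 ≈ 14.5485 mm.
Equal diagonal AOV ⇒ f₂ = f₁ · 14.5485/31.1080 = 16.6 × 0.46768 ≈ 7.7634 mm.
Long-edge AOV on the new format = 2·arctan(12.52 / (2 × 7.7634)) = 2·arctan(0.80634) ≈ 77.7615°.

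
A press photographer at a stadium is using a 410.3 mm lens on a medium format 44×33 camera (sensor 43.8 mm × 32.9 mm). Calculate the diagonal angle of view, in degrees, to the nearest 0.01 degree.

Sensor diagonal = √(43.8² + 32.9²) = √3000.8500 ≈ 54.7800 mm.
Angle of view α = 2·arctan(d/2f) with d = 54.7800 mm and f = 410.3 mm.
d/2f = 0.06676; arctan(0.06676) ≈ 3.8192°, so α ≈ 7.6383°.

7.64°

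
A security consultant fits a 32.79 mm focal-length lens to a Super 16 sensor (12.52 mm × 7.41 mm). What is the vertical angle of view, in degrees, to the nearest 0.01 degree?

12.89°

Angle of view α = 2·arctan(h/2f) with h = 7.41 mm and f = 32.79 mm.
h/2f = 0.11299; arctan(0.11299) ≈ 6.4466°, so α ≈ 12.8932°.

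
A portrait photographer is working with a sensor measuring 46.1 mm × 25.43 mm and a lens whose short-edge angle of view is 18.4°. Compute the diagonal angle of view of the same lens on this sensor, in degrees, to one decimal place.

From the short-edge AOV: f = 25.43 / (2·tan(9.2°)) = 25.43 / 0.32393 ≈ 78.5048 mm.
Sensor diagonal = √(46.1² + 25.43²) = √2771.8949 ≈ 52.6488 mm.
Diagonal AOV = 2·arctan(52.6488 / (2 × 78.5048)) = 2·arctan(0.33532) ≈ 37.0749°.

37.1°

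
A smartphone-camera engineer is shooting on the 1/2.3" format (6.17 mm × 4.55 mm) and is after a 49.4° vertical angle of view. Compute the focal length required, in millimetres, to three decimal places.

4.946 mm

From α = 2·arctan(h/2f) we get f = h / (2·tan(α/2)).
With h = 4.55 mm and α/2 = 24.7°, tan(α/2) ≈ 0.45995, so f ≈ 4.55 / 0.91990 ≈ 4.9462 mm.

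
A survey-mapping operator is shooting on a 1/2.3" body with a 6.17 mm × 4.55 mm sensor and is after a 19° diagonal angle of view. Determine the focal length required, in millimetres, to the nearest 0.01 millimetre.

22.91 mm

Sensor diagonal = √(6.17² + 4.55²) = √58.7714 ≈ 7.6663 mm.
From α = 2·arctan(d/2f) we get f = d / (2·tan(α/2)).
With d = 7.6663 mm and α/2 = 9.5°, tan(α/2) ≈ 0.16734, so f ≈ 7.6663 / 0.33469 ≈ 22.9059 mm.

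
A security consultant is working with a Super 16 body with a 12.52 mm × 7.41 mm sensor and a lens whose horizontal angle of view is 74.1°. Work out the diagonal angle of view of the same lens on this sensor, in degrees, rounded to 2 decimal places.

82.52°

From the horizontal AOV: f = 12.52 / (2·tan(37.05°)) = 12.52 / 1.50985 ≈ 8.2922 mm.
Sensor diagonal = √(12.52² + 7.41²) = √211.6585 ≈ 14.5485 mm.
Diagonal AOV = 2·arctan(14.5485 / (2 × 8.2922)) = 2·arctan(0.87724) ≈ 82.5168°.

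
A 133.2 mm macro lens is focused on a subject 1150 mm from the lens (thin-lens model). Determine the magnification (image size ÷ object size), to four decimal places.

0.1310×

Thin lens: 1/f = 1/dₒ + 1/dᵢ → 1/dᵢ = 1/133.2 − 1/1150 = 0.0066379 mm⁻¹, so dᵢ ≈ 150.6491 mm.
Magnification m = dᵢ/dₒ = 150.6491/1150 ≈ 0.13100.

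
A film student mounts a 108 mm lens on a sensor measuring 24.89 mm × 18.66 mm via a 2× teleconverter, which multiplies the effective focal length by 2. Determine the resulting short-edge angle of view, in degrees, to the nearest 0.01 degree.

Effective focal length f = 108 × 2 = 216 mm.
α = 2·arctan(18.66 / (2 × 216)) = 2·arctan(0.04319) ≈ 4.9466°.

4.95°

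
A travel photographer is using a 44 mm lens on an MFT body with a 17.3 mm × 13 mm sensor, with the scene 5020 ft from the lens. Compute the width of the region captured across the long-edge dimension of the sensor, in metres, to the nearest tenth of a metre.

601.6 m

dₒ: 5020 ft × 304.8 mm/ft = 1530095.95 mm.
Similar triangles through the lens centre give W/dₒ = w/dᵢ; with 1/f = 1/dₒ + 1/dᵢ this gives W = w·(dₒ − f)/f.
W = 17.3 mm × (1.5301e+06 − 44) / 44 = 17.3 × 34773.9080 ≈ 601588.608 mm = 601.589 m.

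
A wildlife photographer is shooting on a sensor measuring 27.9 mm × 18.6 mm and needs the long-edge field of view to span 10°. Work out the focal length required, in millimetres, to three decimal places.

159.449 mm

From α = 2·arctan(w/2f) we get f = w / (2·tan(α/2)).
With w = 27.9 mm and α/2 = 5°, tan(α/2) ≈ 0.08749, so f ≈ 27.9 / 0.17498 ≈ 159.4492 mm.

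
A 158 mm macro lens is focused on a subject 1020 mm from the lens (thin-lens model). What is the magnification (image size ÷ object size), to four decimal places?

0.1833×

Thin lens: 1/f = 1/dₒ + 1/dᵢ → 1/dᵢ = 1/158 − 1/1020 = 0.0053487 mm⁻¹, so dᵢ ≈ 186.9606 mm.
Magnification m = dᵢ/dₒ = 186.9606/1020 ≈ 0.18329.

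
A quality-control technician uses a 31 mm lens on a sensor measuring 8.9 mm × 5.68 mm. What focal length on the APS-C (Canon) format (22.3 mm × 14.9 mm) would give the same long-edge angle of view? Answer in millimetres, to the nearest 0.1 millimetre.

77.7 mm

Equal angle of view means equal width/f ratio, so f₂ = f₁ · (width₂/width₁) = 31 × 22.3/8.9.
f₂ = 31 × 2.50562 ≈ 77.674 mm.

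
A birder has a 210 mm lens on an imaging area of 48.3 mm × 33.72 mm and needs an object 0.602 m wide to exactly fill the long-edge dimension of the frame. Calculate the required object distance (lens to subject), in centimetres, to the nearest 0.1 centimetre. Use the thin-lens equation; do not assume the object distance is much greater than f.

282.7 cm

W: 0.602 m = 602 mm.
Magnification m = w/W = dᵢ/dₒ; combined with 1/f = 1/dₒ + 1/dᵢ this gives dₒ = f·(1 + W/w).
dₒ = 210 mm × (1 + 602/48.3) = 210 × 13.4638 ≈ 2827.391 mm = 282.739 cm.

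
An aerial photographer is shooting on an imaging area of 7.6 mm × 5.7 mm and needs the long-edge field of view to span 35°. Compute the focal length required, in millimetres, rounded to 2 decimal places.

From α = 2·arctan(w/2f) we get f = w / (2·tan(α/2)).
With w = 7.6 mm and α/2 = 17.5°, tan(α/2) ≈ 0.31530, so f ≈ 7.6 / 0.63060 ≈ 12.0521 mm.

12.05 mm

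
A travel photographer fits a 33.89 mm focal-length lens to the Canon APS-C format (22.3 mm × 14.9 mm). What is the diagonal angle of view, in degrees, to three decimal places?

43.176°

Sensor diagonal = √(22.3² + 14.9²) = √719.3000 ≈ 26.8198 mm.
Angle of view α = 2·arctan(d/2f) with d = 26.8198 mm and f = 33.89 mm.
d/2f = 0.39569; arctan(0.39569) ≈ 21.5881°, so α ≈ 43.1763°.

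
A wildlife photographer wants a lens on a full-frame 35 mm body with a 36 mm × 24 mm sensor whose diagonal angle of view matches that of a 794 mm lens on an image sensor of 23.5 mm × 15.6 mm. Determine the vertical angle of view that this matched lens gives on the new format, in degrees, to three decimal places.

Sensor diagonal = √(23.5² + 15.6²) = √795.6100 ≈ 28.2066 mm.
Sensor diagonal = √(36² + 24²) = √1872.0000 ≈ 43.2666 mm.
Equal diagonal AOV ⇒ f₂ = f₁ · 43.2666/28.2066 = 794 × 1.53392 ≈ 1217.9327 mm.
Vertical AOV on the new format = 2·arctan(24 / (2 × 1217.9327)) = 2·arctan(0.00985) ≈ 1.1290°.

1.129°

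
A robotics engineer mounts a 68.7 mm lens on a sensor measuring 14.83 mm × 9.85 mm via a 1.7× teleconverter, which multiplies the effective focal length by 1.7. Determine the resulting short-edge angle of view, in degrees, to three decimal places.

4.829°

Effective focal length f = 68.7 × 1.7 = 116.79 mm.
α = 2·arctan(9.85 / (2 × 116.79)) = 2·arctan(0.04217) ≈ 4.8294°.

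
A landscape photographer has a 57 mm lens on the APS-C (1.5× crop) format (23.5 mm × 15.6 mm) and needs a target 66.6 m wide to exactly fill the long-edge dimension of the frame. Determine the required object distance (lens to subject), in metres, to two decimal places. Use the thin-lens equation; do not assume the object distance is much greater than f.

161.60 m

W: 66.6 m = 66600 mm.
Magnification m = w/W = dᵢ/dₒ; combined with 1/f = 1/dₒ + 1/dᵢ this gives dₒ = f·(1 + W/w).
dₒ = 57 mm × (1 + 66600/23.5) = 57 × 2835.0426 ≈ 161597.426 mm = 161.597 m.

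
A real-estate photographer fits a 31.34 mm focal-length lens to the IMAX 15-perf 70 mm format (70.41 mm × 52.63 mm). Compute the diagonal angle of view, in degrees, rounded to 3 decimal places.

109.020°

Sensor diagonal = √(70.41² + 52.63²) = √7727.4850 ≈ 87.9061 mm.
Angle of view α = 2·arctan(d/2f) with d = 87.9061 mm and f = 31.34 mm.
d/2f = 1.40246; arctan(1.40246) ≈ 54.5099°, so α ≈ 109.0197°.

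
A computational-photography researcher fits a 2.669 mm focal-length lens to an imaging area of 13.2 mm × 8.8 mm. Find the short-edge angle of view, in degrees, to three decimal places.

Angle of view α = 2·arctan(h/2f) with h = 8.8 mm and f = 2.669 mm.
h/2f = 1.64856; arctan(1.64856) ≈ 58.7594°, so α ≈ 117.5188°.

117.519°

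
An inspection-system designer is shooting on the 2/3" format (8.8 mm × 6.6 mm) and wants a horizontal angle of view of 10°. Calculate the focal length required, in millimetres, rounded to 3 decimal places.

From α = 2·arctan(w/2f) we get f = w / (2·tan(α/2)).
With w = 8.8 mm and α/2 = 5°, tan(α/2) ≈ 0.08749, so f ≈ 8.8 / 0.17498 ≈ 50.2922 mm.

50.292 mm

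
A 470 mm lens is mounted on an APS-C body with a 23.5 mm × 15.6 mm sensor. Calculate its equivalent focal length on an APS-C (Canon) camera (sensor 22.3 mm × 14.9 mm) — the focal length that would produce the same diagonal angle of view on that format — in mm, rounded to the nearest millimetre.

Sensor diagonal = √(23.5² + 15.6²) = √795.6100 ≈ 28.2066 mm.
Sensor diagonal = √(22.3² + 14.9²) = √719.3000 ≈ 26.8198 mm.
Equal angle of view means equal diagonal/f ratio, so f₂ = f₁ · (diagonal₂/diagonal₁) = 470 × 26.8198/28.2066.
f₂ = 470 × 0.95083 ≈ 446.892 mm.

447 mm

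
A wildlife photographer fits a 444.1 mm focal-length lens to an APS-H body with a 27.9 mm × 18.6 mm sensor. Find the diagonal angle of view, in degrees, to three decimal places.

4.324°

Sensor diagonal = √(27.9² + 18.6²) = √1124.3700 ≈ 33.5316 mm.
Angle of view α = 2·arctan(d/2f) with d = 33.5316 mm and f = 444.1 mm.
d/2f = 0.03775; arctan(0.03775) ≈ 2.1620°, so α ≈ 4.3240°.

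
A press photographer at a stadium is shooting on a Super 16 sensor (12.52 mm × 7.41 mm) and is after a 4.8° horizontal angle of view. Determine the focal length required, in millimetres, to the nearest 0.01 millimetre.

From α = 2·arctan(w/2f) we get f = w / (2·tan(α/2)).
With w = 12.52 mm and α/2 = 2.4°, tan(α/2) ≈ 0.04191, so f ≈ 12.52 / 0.08382 ≈ 149.3591 mm.

149.36 mm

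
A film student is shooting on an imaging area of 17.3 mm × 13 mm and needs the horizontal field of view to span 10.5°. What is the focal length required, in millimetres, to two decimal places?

94.14 mm

From α = 2·arctan(w/2f) we get f = w / (2·tan(α/2)).
With w = 17.3 mm and α/2 = 5.25°, tan(α/2) ≈ 0.09189, so f ≈ 17.3 / 0.18377 ≈ 94.1373 mm.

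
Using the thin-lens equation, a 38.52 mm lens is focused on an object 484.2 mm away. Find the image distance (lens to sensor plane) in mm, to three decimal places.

41.849 mm

1/dᵢ = 1/f − 1/dₒ = 1/38.52 − 1/484.2 = 0.0238953 mm⁻¹.
dᵢ = 1/0.0238953 ≈ 41.8493 mm.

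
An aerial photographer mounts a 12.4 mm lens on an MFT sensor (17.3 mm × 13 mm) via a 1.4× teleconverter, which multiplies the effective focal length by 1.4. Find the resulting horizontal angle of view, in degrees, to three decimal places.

Effective focal length f = 12.4 × 1.4 = 17.36 mm.
α = 2·arctan(17.3 / (2 × 17.36)) = 2·arctan(0.49827) ≈ 52.9716°.

52.972°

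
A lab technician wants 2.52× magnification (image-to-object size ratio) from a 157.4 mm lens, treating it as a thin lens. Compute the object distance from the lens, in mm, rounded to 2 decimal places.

With m = dᵢ/dₒ and 1/f = 1/dₒ + 1/dᵢ, substituting dᵢ = m·dₒ gives 1/f = (1 + 1/m)/dₒ, hence dₒ = f·(1 + 1/m).
dₒ = 157.4 × (1 + 1/2.52) = 157.4 × 1.39683 ≈ 219.860 mm.

219.86 mm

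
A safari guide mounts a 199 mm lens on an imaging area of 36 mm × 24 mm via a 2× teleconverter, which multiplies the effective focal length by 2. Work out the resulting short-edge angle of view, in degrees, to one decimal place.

3.5°

Effective focal length f = 199 × 2 = 398 mm.
α = 2·arctan(24 / (2 × 398)) = 2·arctan(0.03015) ≈ 3.4540°.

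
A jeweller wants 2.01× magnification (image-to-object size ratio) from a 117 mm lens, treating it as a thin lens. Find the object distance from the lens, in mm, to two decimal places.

With m = dᵢ/dₒ and 1/f = 1/dₒ + 1/dᵢ, substituting dᵢ = m·dₒ gives 1/f = (1 + 1/m)/dₒ, hence dₒ = f·(1 + 1/m).
dₒ = 117 × (1 + 1/2.01) = 117 × 1.49751 ≈ 175.209 mm.

175.21 mm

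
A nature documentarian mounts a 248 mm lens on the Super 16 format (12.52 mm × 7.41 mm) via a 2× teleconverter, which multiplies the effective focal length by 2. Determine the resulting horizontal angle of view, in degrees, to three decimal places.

Effective focal length f = 248 × 2 = 496 mm.
α = 2·arctan(12.52 / (2 × 496)) = 2·arctan(0.01262) ≈ 1.4462°.

1.446°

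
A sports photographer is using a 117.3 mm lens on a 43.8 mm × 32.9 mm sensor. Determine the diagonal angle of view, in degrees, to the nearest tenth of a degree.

26.3°

Sensor diagonal = √(43.8² + 32.9²) = √3000.8500 ≈ 54.7800 mm.
Angle of view α = 2·arctan(d/2f) with d = 54.7800 mm and f = 117.3 mm.
d/2f = 0.23350; arctan(0.23350) ≈ 13.1433°, so α ≈ 26.2866°.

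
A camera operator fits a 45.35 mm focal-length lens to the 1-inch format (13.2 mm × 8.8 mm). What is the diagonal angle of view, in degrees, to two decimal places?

Sensor diagonal = √(13.2² + 8.8²) = √251.6800 ≈ 15.8644 mm.
Angle of view α = 2·arctan(d/2f) with d = 15.8644 mm and f = 45.35 mm.
d/2f = 0.17491; arctan(0.17491) ≈ 9.9213°, so α ≈ 19.8426°.

19.84°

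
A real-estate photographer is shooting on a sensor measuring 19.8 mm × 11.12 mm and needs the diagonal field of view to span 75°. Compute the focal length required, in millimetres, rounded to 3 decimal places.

14.797 mm

Sensor diagonal = √(19.8² + 11.12²) = √515.6944 ≈ 22.7089 mm.
From α = 2·arctan(d/2f) we get f = d / (2·tan(α/2)).
With d = 22.7089 mm and α/2 = 37.5°, tan(α/2) ≈ 0.76733, so f ≈ 22.7089 / 1.53465 ≈ 14.7974 mm.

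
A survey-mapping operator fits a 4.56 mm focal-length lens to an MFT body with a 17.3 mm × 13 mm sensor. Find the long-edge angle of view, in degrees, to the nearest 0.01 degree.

124.41°

Angle of view α = 2·arctan(w/2f) with w = 17.3 mm and f = 4.56 mm.
w/2f = 1.89693; arctan(1.89693) ≈ 62.2033°, so α ≈ 124.4065°.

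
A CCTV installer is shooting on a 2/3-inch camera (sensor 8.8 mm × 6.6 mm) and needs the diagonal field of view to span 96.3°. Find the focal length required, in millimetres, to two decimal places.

4.93 mm

Sensor diagonal = √(8.8² + 6.6²) = √121.0000 ≈ 11.0000 mm.
From α = 2·arctan(d/2f) we get f = d / (2·tan(α/2)).
With d = 11.0000 mm and α/2 = 48.15°, tan(α/2) ≈ 1.11648, so f ≈ 11.0000 / 2.23295 ≈ 4.9262 mm.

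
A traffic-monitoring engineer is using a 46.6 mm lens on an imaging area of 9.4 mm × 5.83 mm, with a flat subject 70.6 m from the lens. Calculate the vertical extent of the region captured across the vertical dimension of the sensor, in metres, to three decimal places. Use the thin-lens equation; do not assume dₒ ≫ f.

dₒ: 70.6 m = 70600 mm.
Similar triangles through the lens centre give W/dₒ = h/dᵢ; with 1/f = 1/dₒ + 1/dᵢ this gives W = h·(dₒ − f)/f.
W = 5.83 mm × (70600 − 46.6) / 46.6 = 5.83 × 1514.0215 ≈ 8826.745 mm = 8.82675 m.

8.827 m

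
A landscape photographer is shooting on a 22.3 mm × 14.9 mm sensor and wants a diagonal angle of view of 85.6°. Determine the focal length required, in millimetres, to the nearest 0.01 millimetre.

Sensor diagonal = √(22.3² + 14.9²) = √719.3000 ≈ 26.8198 mm.
From α = 2·arctan(d/2f) we get f = d / (2·tan(α/2)).
With d = 26.8198 mm and α/2 = 42.8°, tan(α/2) ≈ 0.92601, so f ≈ 26.8198 / 1.85202 ≈ 14.4814 mm.

14.48 mm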